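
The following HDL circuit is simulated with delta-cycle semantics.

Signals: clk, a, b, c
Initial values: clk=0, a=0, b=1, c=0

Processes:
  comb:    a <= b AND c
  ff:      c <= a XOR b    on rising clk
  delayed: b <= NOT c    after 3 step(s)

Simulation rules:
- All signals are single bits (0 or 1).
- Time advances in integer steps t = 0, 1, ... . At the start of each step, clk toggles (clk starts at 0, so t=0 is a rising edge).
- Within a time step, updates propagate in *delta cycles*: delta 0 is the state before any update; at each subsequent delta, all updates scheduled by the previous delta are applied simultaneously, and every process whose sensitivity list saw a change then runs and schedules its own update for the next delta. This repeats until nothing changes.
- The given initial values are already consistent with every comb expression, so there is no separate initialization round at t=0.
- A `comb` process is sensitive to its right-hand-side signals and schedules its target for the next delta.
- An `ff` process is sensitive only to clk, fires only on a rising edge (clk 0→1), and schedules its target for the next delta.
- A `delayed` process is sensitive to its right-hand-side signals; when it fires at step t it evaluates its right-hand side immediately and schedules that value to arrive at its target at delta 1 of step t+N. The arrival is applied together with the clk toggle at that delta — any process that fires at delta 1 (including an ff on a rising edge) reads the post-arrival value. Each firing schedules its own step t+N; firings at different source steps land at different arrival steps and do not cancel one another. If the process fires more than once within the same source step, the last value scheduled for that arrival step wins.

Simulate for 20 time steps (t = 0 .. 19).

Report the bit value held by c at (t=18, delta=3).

t0.Δ0 a=0 clk=0 b=1 c=0
t0.Δ1 a=0 clk=1 b=1 c=0
t0.Δ2 a=0 clk=1 b=1 c=1
t0.Δ3 a=1 clk=1 b=1 c=1
t1.Δ0 a=1 clk=1 b=1 c=1
t1.Δ1 a=1 clk=0 b=1 c=1
t2.Δ0 a=1 clk=0 b=1 c=1
t2.Δ1 a=1 clk=1 b=1 c=1
t2.Δ2 a=1 clk=1 b=1 c=0
t2.Δ3 a=0 clk=1 b=1 c=0
t3.Δ0 a=0 clk=1 b=1 c=0
t3.Δ1 a=0 clk=0 b=0 c=0
t4.Δ0 a=0 clk=0 b=0 c=0
t4.Δ1 a=0 clk=1 b=0 c=0
t5.Δ0 a=0 clk=1 b=0 c=0
t5.Δ1 a=0 clk=0 b=1 c=0
t6.Δ0 a=0 clk=0 b=1 c=0
t6.Δ1 a=0 clk=1 b=1 c=0
t6.Δ2 a=0 clk=1 b=1 c=1
t6.Δ3 a=1 clk=1 b=1 c=1
t7.Δ0 a=1 clk=1 b=1 c=1
t7.Δ1 a=1 clk=0 b=1 c=1
t8.Δ0 a=1 clk=0 b=1 c=1
t8.Δ1 a=1 clk=1 b=1 c=1
t8.Δ2 a=1 clk=1 b=1 c=0
t8.Δ3 a=0 clk=1 b=1 c=0
t9.Δ0 a=0 clk=1 b=1 c=0
t9.Δ1 a=0 clk=0 b=0 c=0
t10.Δ0 a=0 clk=0 b=0 c=0
t10.Δ1 a=0 clk=1 b=0 c=0
t11.Δ0 a=0 clk=1 b=0 c=0
t11.Δ1 a=0 clk=0 b=1 c=0
t12.Δ0 a=0 clk=0 b=1 c=0
t12.Δ1 a=0 clk=1 b=1 c=0
t12.Δ2 a=0 clk=1 b=1 c=1
t12.Δ3 a=1 clk=1 b=1 c=1
t13.Δ0 a=1 clk=1 b=1 c=1
t13.Δ1 a=1 clk=0 b=1 c=1
t14.Δ0 a=1 clk=0 b=1 c=1
t14.Δ1 a=1 clk=1 b=1 c=1
t14.Δ2 a=1 clk=1 b=1 c=0
t14.Δ3 a=0 clk=1 b=1 c=0
t15.Δ0 a=0 clk=1 b=1 c=0
t15.Δ1 a=0 clk=0 b=0 c=0
t16.Δ0 a=0 clk=0 b=0 c=0
t16.Δ1 a=0 clk=1 b=0 c=0
t17.Δ0 a=0 clk=1 b=0 c=0
t17.Δ1 a=0 clk=0 b=1 c=0
t18.Δ0 a=0 clk=0 b=1 c=0
t18.Δ1 a=0 clk=1 b=1 c=0
t18.Δ2 a=0 clk=1 b=1 c=1
t18.Δ3 a=1 clk=1 b=1 c=1
t19.Δ0 a=1 clk=1 b=1 c=1
t19.Δ1 a=1 clk=0 b=1 c=1

1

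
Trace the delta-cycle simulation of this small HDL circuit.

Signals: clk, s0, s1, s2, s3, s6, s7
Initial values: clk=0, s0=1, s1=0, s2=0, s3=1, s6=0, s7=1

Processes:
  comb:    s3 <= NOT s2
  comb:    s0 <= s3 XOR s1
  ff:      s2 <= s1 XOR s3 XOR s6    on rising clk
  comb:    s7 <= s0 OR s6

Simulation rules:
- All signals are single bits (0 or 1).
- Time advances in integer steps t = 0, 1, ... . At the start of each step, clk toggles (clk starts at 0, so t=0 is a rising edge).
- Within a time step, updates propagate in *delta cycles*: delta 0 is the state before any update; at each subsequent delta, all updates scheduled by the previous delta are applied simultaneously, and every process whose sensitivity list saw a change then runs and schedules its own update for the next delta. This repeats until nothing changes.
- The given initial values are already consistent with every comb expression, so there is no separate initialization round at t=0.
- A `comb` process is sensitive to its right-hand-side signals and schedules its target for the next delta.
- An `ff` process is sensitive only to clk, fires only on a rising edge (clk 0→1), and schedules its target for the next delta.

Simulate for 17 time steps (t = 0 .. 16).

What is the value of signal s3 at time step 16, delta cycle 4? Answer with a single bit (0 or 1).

t0.Δ0 s1=0 s3=1 s6=0 s0=1 s2=0 clk=0 s7=1
t0.Δ1 s1=0 s3=1 s6=0 s0=1 s2=0 clk=1 s7=1
t0.Δ2 s1=0 s3=1 s6=0 s0=1 s2=1 clk=1 s7=1
t0.Δ3 s1=0 s3=0 s6=0 s0=1 s2=1 clk=1 s7=1
t0.Δ4 s1=0 s3=0 s6=0 s0=0 s2=1 clk=1 s7=1
t0.Δ5 s1=0 s3=0 s6=0 s0=0 s2=1 clk=1 s7=0
t1.Δ0 s1=0 s3=0 s6=0 s0=0 s2=1 clk=1 s7=0
t1.Δ1 s1=0 s3=0 s6=0 s0=0 s2=1 clk=0 s7=0
t2.Δ0 s1=0 s3=0 s6=0 s0=0 s2=1 clk=0 s7=0
t2.Δ1 s1=0 s3=0 s6=0 s0=0 s2=1 clk=1 s7=0
t2.Δ2 s1=0 s3=0 s6=0 s0=0 s2=0 clk=1 s7=0
t2.Δ3 s1=0 s3=1 s6=0 s0=0 s2=0 clk=1 s7=0
t2.Δ4 s1=0 s3=1 s6=0 s0=1 s2=0 clk=1 s7=0
t2.Δ5 s1=0 s3=1 s6=0 s0=1 s2=0 clk=1 s7=1
t3.Δ0 s1=0 s3=1 s6=0 s0=1 s2=0 clk=1 s7=1
t3.Δ1 s1=0 s3=1 s6=0 s0=1 s2=0 clk=0 s7=1
t4.Δ0 s1=0 s3=1 s6=0 s0=1 s2=0 clk=0 s7=1
t4.Δ1 s1=0 s3=1 s6=0 s0=1 s2=0 clk=1 s7=1
t4.Δ2 s1=0 s3=1 s6=0 s0=1 s2=1 clk=1 s7=1
t4.Δ3 s1=0 s3=0 s6=0 s0=1 s2=1 clk=1 s7=1
t4.Δ4 s1=0 s3=0 s6=0 s0=0 s2=1 clk=1 s7=1
t4.Δ5 s1=0 s3=0 s6=0 s0=0 s2=1 clk=1 s7=0
t5.Δ0 s1=0 s3=0 s6=0 s0=0 s2=1 clk=1 s7=0
t5.Δ1 s1=0 s3=0 s6=0 s0=0 s2=1 clk=0 s7=0
t6.Δ0 s1=0 s3=0 s6=0 s0=0 s2=1 clk=0 s7=0
t6.Δ1 s1=0 s3=0 s6=0 s0=0 s2=1 clk=1 s7=0
t6.Δ2 s1=0 s3=0 s6=0 s0=0 s2=0 clk=1 s7=0
t6.Δ3 s1=0 s3=1 s6=0 s0=0 s2=0 clk=1 s7=0
t6.Δ4 s1=0 s3=1 s6=0 s0=1 s2=0 clk=1 s7=0
t6.Δ5 s1=0 s3=1 s6=0 s0=1 s2=0 clk=1 s7=1
t7.Δ0 s1=0 s3=1 s6=0 s0=1 s2=0 clk=1 s7=1
t7.Δ1 s1=0 s3=1 s6=0 s0=1 s2=0 clk=0 s7=1
t8.Δ0 s1=0 s3=1 s6=0 s0=1 s2=0 clk=0 s7=1
t8.Δ1 s1=0 s3=1 s6=0 s0=1 s2=0 clk=1 s7=1
t8.Δ2 s1=0 s3=1 s6=0 s0=1 s2=1 clk=1 s7=1
t8.Δ3 s1=0 s3=0 s6=0 s0=1 s2=1 clk=1 s7=1
t8.Δ4 s1=0 s3=0 s6=0 s0=0 s2=1 clk=1 s7=1
t8.Δ5 s1=0 s3=0 s6=0 s0=0 s2=1 clk=1 s7=0
t9.Δ0 s1=0 s3=0 s6=0 s0=0 s2=1 clk=1 s7=0
t9.Δ1 s1=0 s3=0 s6=0 s0=0 s2=1 clk=0 s7=0
t10.Δ0 s1=0 s3=0 s6=0 s0=0 s2=1 clk=0 s7=0
t10.Δ1 s1=0 s3=0 s6=0 s0=0 s2=1 clk=1 s7=0
t10.Δ2 s1=0 s3=0 s6=0 s0=0 s2=0 clk=1 s7=0
t10.Δ3 s1=0 s3=1 s6=0 s0=0 s2=0 clk=1 s7=0
t10.Δ4 s1=0 s3=1 s6=0 s0=1 s2=0 clk=1 s7=0
t10.Δ5 s1=0 s3=1 s6=0 s0=1 s2=0 clk=1 s7=1
t11.Δ0 s1=0 s3=1 s6=0 s0=1 s2=0 clk=1 s7=1
t11.Δ1 s1=0 s3=1 s6=0 s0=1 s2=0 clk=0 s7=1
t12.Δ0 s1=0 s3=1 s6=0 s0=1 s2=0 clk=0 s7=1
t12.Δ1 s1=0 s3=1 s6=0 s0=1 s2=0 clk=1 s7=1
t12.Δ2 s1=0 s3=1 s6=0 s0=1 s2=1 clk=1 s7=1
t12.Δ3 s1=0 s3=0 s6=0 s0=1 s2=1 clk=1 s7=1
t12.Δ4 s1=0 s3=0 s6=0 s0=0 s2=1 clk=1 s7=1
t12.Δ5 s1=0 s3=0 s6=0 s0=0 s2=1 clk=1 s7=0
t13.Δ0 s1=0 s3=0 s6=0 s0=0 s2=1 clk=1 s7=0
t13.Δ1 s1=0 s3=0 s6=0 s0=0 s2=1 clk=0 s7=0
t14.Δ0 s1=0 s3=0 s6=0 s0=0 s2=1 clk=0 s7=0
t14.Δ1 s1=0 s3=0 s6=0 s0=0 s2=1 clk=1 s7=0
t14.Δ2 s1=0 s3=0 s6=0 s0=0 s2=0 clk=1 s7=0
t14.Δ3 s1=0 s3=1 s6=0 s0=0 s2=0 clk=1 s7=0
t14.Δ4 s1=0 s3=1 s6=0 s0=1 s2=0 clk=1 s7=0
t14.Δ5 s1=0 s3=1 s6=0 s0=1 s2=0 clk=1 s7=1
t15.Δ0 s1=0 s3=1 s6=0 s0=1 s2=0 clk=1 s7=1
t15.Δ1 s1=0 s3=1 s6=0 s0=1 s2=0 clk=0 s7=1
t16.Δ0 s1=0 s3=1 s6=0 s0=1 s2=0 clk=0 s7=1
t16.Δ1 s1=0 s3=1 s6=0 s0=1 s2=0 clk=1 s7=1
t16.Δ2 s1=0 s3=1 s6=0 s0=1 s2=1 clk=1 s7=1
t16.Δ3 s1=0 s3=0 s6=0 s0=1 s2=1 clk=1 s7=1
t16.Δ4 s1=0 s3=0 s6=0 s0=0 s2=1 clk=1 s7=1
t16.Δ5 s1=0 s3=0 s6=0 s0=0 s2=1 clk=1 s7=0

0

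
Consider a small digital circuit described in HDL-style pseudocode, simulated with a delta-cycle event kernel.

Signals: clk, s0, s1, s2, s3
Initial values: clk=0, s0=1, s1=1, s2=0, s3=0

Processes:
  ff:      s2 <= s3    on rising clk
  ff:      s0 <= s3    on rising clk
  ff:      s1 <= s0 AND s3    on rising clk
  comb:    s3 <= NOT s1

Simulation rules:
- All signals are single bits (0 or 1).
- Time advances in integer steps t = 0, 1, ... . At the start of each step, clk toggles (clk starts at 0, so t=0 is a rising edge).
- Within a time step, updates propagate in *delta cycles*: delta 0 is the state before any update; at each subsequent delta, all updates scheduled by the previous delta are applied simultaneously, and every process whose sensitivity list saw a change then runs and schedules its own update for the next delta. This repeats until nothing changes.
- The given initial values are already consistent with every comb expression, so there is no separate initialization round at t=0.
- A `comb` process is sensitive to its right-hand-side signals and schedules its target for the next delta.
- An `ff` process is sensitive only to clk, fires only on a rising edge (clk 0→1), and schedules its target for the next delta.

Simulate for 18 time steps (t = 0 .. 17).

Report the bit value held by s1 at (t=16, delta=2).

t=0 Δ0: s1=1 s2=0 s0=1 clk=0 s3=0
  Δ1: clk:0→1
  Δ2: s1:1→0, s0:1→0
  Δ3: s3:0→1
  (3Δ to stable)
t=1 Δ0: s1=0 s2=0 s0=0 clk=1 s3=1
  Δ1: clk:1→0
  (1Δ to stable)
t=2 Δ0: s1=0 s2=0 s0=0 clk=0 s3=1
  Δ1: clk:0→1
  Δ2: s2:0→1, s0:0→1
  (2Δ to stable)
t=3 Δ0: s1=0 s2=1 s0=1 clk=1 s3=1
  Δ1: clk:1→0
  (1Δ to stable)
t=4 Δ0: s1=0 s2=1 s0=1 clk=0 s3=1
  Δ1: clk:0→1
  Δ2: s1:0→1
  Δ3: s3:1→0
  (3Δ to stable)
t=5 Δ0: s1=1 s2=1 s0=1 clk=1 s3=0
  Δ1: clk:1→0
  (1Δ to stable)
t=6 Δ0: s1=1 s2=1 s0=1 clk=0 s3=0
  Δ1: clk:0→1
  Δ2: s1:1→0, s2:1→0, s0:1→0
  Δ3: s3:0→1
  (3Δ to stable)
t=7 Δ0: s1=0 s2=0 s0=0 clk=1 s3=1
  Δ1: clk:1→0
  (1Δ to stable)
t=8 Δ0: s1=0 s2=0 s0=0 clk=0 s3=1
  Δ1: clk:0→1
  Δ2: s2:0→1, s0:0→1
  (2Δ to stable)
t=9 Δ0: s1=0 s2=1 s0=1 clk=1 s3=1
  Δ1: clk:1→0
  (1Δ to stable)
t=10 Δ0: s1=0 s2=1 s0=1 clk=0 s3=1
  Δ1: clk:0→1
  Δ2: s1:0→1
  Δ3: s3:1→0
  (3Δ to stable)
t=11 Δ0: s1=1 s2=1 s0=1 clk=1 s3=0
  Δ1: clk:1→0
  (1Δ to stable)
t=12 Δ0: s1=1 s2=1 s0=1 clk=0 s3=0
  Δ1: clk:0→1
  Δ2: s1:1→0, s2:1→0, s0:1→0
  Δ3: s3:0→1
  (3Δ to stable)
t=13 Δ0: s1=0 s2=0 s0=0 clk=1 s3=1
  Δ1: clk:1→0
  (1Δ to stable)
t=14 Δ0: s1=0 s2=0 s0=0 clk=0 s3=1
  Δ1: clk:0→1
  Δ2: s2:0→1, s0:0→1
  (2Δ to stable)
t=15 Δ0: s1=0 s2=1 s0=1 clk=1 s3=1
  Δ1: clk:1→0
  (1Δ to stable)
t=16 Δ0: s1=0 s2=1 s0=1 clk=0 s3=1
  Δ1: clk:0→1
  Δ2: s1:0→1
  Δ3: s3:1→0
  (3Δ to stable)
t=17 Δ0: s1=1 s2=1 s0=1 clk=1 s3=0
  Δ1: clk:1→0
  (1Δ to stable)

1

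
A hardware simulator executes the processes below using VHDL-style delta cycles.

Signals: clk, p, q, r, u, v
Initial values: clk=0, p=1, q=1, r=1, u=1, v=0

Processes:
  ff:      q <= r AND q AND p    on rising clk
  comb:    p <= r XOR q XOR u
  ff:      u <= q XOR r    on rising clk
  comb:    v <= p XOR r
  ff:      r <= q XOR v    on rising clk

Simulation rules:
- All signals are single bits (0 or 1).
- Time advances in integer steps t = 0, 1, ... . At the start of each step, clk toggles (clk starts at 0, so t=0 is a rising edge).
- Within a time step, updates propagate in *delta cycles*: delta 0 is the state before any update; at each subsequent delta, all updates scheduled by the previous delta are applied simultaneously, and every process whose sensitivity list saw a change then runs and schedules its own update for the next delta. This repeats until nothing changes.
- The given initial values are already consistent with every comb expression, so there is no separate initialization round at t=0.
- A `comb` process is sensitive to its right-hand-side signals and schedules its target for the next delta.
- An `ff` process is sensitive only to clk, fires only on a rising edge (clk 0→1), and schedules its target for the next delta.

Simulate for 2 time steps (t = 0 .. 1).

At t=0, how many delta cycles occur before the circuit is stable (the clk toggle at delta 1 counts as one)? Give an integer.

t=0 Δ0: u=1 p=1 clk=0 r=1 q=1 v=0
  Δ1: clk:0→1
  Δ2: u:1→0
  Δ3: p:1→0
  Δ4: v:0→1
  (4Δ to stable)
t=1 Δ0: u=0 p=0 clk=1 r=1 q=1 v=1
  Δ1: clk:1→0
  (1Δ to stable)

4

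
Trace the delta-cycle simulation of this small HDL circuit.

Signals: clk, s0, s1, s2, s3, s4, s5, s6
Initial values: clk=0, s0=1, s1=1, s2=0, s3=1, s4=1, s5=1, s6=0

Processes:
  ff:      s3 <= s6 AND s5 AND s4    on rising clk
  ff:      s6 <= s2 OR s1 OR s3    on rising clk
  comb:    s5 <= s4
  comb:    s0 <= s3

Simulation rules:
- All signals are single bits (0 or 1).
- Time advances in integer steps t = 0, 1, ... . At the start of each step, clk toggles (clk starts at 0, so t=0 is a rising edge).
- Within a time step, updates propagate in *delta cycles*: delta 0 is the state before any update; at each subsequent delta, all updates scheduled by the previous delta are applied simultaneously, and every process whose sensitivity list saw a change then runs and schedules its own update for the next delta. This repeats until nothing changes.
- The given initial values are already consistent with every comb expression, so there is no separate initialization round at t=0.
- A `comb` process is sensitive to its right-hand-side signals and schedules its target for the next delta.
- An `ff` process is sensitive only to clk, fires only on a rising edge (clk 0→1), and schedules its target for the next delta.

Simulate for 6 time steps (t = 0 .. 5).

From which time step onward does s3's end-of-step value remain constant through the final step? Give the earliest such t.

t=0 Δ0: clk=0 s6=0 s4=1 s3=1 s2=0 s1=1 s5=1 s0=1
  Δ1: clk:0→1
  Δ2: s6:0→1, s3:1→0
  Δ3: s0:1→0
  (3Δ to stable)
t=1 Δ0: clk=1 s6=1 s4=1 s3=0 s2=0 s1=1 s5=1 s0=0
  Δ1: clk:1→0
  (1Δ to stable)
t=2 Δ0: clk=0 s6=1 s4=1 s3=0 s2=0 s1=1 s5=1 s0=0
  Δ1: clk:0→1
  Δ2: s3:0→1
  Δ3: s0:0→1
  (3Δ to stable)
t=3 Δ0: clk=1 s6=1 s4=1 s3=1 s2=0 s1=1 s5=1 s0=1
  Δ1: clk:1→0
  (1Δ to stable)
t=4 Δ0: clk=0 s6=1 s4=1 s3=1 s2=0 s1=1 s5=1 s0=1
  Δ1: clk:0→1
  (1Δ to stable)
t=5 Δ0: clk=1 s6=1 s4=1 s3=1 s2=0 s1=1 s5=1 s0=1
  Δ1: clk:1→0
  (1Δ to stable)

2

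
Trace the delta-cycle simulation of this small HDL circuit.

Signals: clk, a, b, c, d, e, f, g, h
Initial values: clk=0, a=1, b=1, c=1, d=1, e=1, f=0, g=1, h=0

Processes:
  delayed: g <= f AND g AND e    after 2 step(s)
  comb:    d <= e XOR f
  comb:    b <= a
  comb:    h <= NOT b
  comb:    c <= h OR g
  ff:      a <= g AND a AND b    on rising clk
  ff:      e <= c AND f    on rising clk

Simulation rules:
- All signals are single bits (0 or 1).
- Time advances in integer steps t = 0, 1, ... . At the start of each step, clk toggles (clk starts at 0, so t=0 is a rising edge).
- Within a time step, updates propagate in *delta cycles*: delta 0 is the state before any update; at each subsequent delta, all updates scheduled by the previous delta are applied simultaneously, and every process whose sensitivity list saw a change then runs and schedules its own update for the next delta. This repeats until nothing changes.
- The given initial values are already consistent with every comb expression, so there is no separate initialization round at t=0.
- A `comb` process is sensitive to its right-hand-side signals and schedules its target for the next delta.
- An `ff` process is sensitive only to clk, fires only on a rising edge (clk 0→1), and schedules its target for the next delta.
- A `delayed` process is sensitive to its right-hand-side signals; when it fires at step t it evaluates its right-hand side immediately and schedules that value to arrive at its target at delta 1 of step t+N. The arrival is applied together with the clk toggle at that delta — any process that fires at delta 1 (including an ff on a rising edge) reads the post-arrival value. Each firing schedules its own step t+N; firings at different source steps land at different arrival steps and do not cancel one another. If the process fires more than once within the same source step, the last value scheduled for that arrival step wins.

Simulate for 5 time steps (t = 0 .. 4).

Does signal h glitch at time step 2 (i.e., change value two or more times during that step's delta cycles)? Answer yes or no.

no

t0.Δ0 f=0 c=1 b=1 d=1 clk=0 a=1 h=0 g=1 e=1
t0.Δ1 f=0 c=1 b=1 d=1 clk=1 a=1 h=0 g=1 e=1
t0.Δ2 f=0 c=1 b=1 d=1 clk=1 a=1 h=0 g=1 e=0
t0.Δ3 f=0 c=1 b=1 d=0 clk=1 a=1 h=0 g=1 e=0
t1.Δ0 f=0 c=1 b=1 d=0 clk=1 a=1 h=0 g=1 e=0
t1.Δ1 f=0 c=1 b=1 d=0 clk=0 a=1 h=0 g=1 e=0
t2.Δ0 f=0 c=1 b=1 d=0 clk=0 a=1 h=0 g=1 e=0
t2.Δ1 f=0 c=1 b=1 d=0 clk=1 a=1 h=0 g=0 e=0
t2.Δ2 f=0 c=0 b=1 d=0 clk=1 a=0 h=0 g=0 e=0
t2.Δ3 f=0 c=0 b=0 d=0 clk=1 a=0 h=0 g=0 e=0
t2.Δ4 f=0 c=0 b=0 d=0 clk=1 a=0 h=1 g=0 e=0
t2.Δ5 f=0 c=1 b=0 d=0 clk=1 a=0 h=1 g=0 e=0
t3.Δ0 f=0 c=1 b=0 d=0 clk=1 a=0 h=1 g=0 e=0
t3.Δ1 f=0 c=1 b=0 d=0 clk=0 a=0 h=1 g=0 e=0
t4.Δ0 f=0 c=1 b=0 d=0 clk=0 a=0 h=1 g=0 e=0
t4.Δ1 f=0 c=1 b=0 d=0 clk=1 a=0 h=1 g=0 e=0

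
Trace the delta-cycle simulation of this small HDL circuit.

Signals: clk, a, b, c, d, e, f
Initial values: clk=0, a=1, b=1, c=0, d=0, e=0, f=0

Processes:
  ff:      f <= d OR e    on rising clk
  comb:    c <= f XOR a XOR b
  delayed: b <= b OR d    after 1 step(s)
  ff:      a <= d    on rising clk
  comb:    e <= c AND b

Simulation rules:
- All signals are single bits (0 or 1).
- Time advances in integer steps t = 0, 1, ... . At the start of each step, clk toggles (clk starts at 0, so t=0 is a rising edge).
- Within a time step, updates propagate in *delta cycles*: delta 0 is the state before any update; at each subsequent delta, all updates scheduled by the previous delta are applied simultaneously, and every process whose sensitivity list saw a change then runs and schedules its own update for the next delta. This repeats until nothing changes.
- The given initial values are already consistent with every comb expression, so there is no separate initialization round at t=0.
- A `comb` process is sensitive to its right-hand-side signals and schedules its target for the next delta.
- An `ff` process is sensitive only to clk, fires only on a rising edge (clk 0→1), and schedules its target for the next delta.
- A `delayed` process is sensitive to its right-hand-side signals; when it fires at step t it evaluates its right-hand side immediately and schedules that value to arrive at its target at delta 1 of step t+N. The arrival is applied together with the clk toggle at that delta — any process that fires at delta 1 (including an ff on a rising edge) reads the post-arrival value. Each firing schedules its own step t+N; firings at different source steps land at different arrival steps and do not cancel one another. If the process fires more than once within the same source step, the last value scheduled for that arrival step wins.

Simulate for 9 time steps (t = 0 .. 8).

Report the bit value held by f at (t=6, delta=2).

1

[bits: e,f,a,c,d,b,clk]
t=0: Δ0=0010010 Δ1=0010011 Δ2=0000011 Δ3=0001011 Δ4=1001011 | 4Δ
t=1: Δ0=1001011 Δ1=1001010 | 1Δ
t=2: Δ0=1001010 Δ1=1001011 Δ2=1101011 Δ3=1100011 Δ4=0100011 | 4Δ
t=3: Δ0=0100011 Δ1=0100010 | 1Δ
t=4: Δ0=0100010 Δ1=0100011 Δ2=0000011 Δ3=0001011 Δ4=1001011 | 4Δ
t=5: Δ0=1001011 Δ1=1001010 | 1Δ
t=6: Δ0=1001010 Δ1=1001011 Δ2=1101011 Δ3=1100011 Δ4=0100011 | 4Δ
t=7: Δ0=0100011 Δ1=0100010 | 1Δ
t=8: Δ0=0100010 Δ1=0100011 Δ2=0000011 Δ3=0001011 Δ4=1001011 | 4Δ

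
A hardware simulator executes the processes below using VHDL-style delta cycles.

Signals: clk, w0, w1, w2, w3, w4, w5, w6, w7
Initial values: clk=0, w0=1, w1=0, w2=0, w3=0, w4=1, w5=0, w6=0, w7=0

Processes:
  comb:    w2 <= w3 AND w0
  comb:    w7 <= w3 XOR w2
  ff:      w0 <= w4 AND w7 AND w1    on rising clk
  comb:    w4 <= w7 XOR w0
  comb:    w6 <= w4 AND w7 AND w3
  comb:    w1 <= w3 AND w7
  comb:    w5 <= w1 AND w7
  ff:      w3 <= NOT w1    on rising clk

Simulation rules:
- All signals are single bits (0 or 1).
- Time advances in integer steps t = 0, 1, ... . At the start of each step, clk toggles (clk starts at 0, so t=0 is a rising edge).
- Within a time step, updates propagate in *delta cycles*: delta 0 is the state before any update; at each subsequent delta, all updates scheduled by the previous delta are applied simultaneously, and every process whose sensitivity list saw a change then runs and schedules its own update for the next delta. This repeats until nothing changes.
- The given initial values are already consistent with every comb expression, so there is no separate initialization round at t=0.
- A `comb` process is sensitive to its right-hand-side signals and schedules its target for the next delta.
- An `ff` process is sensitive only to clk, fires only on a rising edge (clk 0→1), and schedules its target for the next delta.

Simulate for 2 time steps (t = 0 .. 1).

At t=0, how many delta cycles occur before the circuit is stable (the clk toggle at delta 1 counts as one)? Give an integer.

t0.Δ0 w7=0 clk=0 w6=0 w4=1 w1=0 w3=0 w2=0 w5=0 w0=1
t0.Δ1 w7=0 clk=1 w6=0 w4=1 w1=0 w3=0 w2=0 w5=0 w0=1
t0.Δ2 w7=0 clk=1 w6=0 w4=1 w1=0 w3=1 w2=0 w5=0 w0=0
t0.Δ3 w7=1 clk=1 w6=0 w4=0 w1=0 w3=1 w2=0 w5=0 w0=0
t0.Δ4 w7=1 clk=1 w6=0 w4=1 w1=1 w3=1 w2=0 w5=0 w0=0
t0.Δ5 w7=1 clk=1 w6=1 w4=1 w1=1 w3=1 w2=0 w5=1 w0=0
t1.Δ0 w7=1 clk=1 w6=1 w4=1 w1=1 w3=1 w2=0 w5=1 w0=0
t1.Δ1 w7=1 clk=0 w6=1 w4=1 w1=1 w3=1 w2=0 w5=1 w0=0

5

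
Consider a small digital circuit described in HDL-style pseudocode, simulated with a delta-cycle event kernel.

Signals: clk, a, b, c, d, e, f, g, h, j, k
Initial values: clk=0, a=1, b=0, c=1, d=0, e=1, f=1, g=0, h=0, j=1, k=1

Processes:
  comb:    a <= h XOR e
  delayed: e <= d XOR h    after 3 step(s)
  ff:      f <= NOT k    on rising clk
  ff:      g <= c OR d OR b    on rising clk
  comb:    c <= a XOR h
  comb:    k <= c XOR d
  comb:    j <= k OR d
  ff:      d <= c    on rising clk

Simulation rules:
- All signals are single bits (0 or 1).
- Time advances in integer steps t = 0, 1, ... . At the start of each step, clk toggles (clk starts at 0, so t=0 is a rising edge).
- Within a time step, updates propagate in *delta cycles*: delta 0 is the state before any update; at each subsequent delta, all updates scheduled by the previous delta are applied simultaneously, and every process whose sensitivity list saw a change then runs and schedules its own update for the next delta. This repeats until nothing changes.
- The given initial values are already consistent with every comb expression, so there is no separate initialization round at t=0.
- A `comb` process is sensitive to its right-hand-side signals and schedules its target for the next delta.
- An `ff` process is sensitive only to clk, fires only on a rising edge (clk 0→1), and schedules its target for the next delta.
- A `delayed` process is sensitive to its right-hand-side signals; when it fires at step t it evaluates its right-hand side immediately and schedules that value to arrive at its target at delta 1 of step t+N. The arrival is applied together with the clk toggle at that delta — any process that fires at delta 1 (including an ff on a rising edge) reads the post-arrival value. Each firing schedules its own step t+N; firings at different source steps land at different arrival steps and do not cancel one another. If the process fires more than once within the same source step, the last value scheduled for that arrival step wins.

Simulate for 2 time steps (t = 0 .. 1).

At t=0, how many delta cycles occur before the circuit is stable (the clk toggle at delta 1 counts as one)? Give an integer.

3

t0.Δ0 k=1 f=1 c=1 j=1 clk=0 d=0 e=1 b=0 h=0 a=1 g=0
t0.Δ1 k=1 f=1 c=1 j=1 clk=1 d=0 e=1 b=0 h=0 a=1 g=0
t0.Δ2 k=1 f=0 c=1 j=1 clk=1 d=1 e=1 b=0 h=0 a=1 g=1
t0.Δ3 k=0 f=0 c=1 j=1 clk=1 d=1 e=1 b=0 h=0 a=1 g=1
t1.Δ0 k=0 f=0 c=1 j=1 clk=1 d=1 e=1 b=0 h=0 a=1 g=1
t1.Δ1 k=0 f=0 c=1 j=1 clk=0 d=1 e=1 b=0 h=0 a=1 g=1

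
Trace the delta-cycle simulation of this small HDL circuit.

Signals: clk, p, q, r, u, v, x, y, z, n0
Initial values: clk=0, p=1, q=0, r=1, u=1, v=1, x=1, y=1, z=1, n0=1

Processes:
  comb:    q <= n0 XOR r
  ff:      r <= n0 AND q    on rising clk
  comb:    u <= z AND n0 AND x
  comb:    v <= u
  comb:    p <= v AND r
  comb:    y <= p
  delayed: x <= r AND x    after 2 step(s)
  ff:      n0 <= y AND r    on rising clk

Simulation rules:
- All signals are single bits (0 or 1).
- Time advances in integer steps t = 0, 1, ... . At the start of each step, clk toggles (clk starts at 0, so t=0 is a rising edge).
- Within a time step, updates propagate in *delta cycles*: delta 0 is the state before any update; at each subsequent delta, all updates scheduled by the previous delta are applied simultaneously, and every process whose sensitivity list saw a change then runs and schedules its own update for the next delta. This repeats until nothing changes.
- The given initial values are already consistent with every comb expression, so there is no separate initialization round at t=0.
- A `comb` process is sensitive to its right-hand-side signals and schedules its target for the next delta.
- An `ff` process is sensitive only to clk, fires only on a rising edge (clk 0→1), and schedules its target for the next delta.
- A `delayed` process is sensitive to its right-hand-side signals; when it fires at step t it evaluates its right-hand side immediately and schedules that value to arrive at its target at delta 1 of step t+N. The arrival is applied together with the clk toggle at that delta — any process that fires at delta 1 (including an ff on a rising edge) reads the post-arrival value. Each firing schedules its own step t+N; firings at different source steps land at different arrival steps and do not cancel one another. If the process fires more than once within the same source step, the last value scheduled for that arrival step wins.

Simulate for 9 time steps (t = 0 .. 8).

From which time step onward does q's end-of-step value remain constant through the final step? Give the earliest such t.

t=0 Δ0: clk=0 u=1 v=1 r=1 q=0 p=1 y=1 x=1 n0=1 z=1
  Δ1: clk:0→1
  Δ2: r:1→0
  Δ3: q:0→1, p:1→0
  Δ4: y:1→0
  (4Δ to stable)
t=1 Δ0: clk=1 u=1 v=1 r=0 q=1 p=0 y=0 x=1 n0=1 z=1
  Δ1: clk:1→0
  (1Δ to stable)
t=2 Δ0: clk=0 u=1 v=1 r=0 q=1 p=0 y=0 x=1 n0=1 z=1
  Δ1: clk:0→1, x:1→0
  Δ2: u:1→0, r:0→1, n0:1→0
  Δ3: v:1→0, p:0→1
  Δ4: p:1→0, y:0→1
  Δ5: y:1→0
  (5Δ to stable)
t=3 Δ0: clk=1 u=0 v=0 r=1 q=1 p=0 y=0 x=0 n0=0 z=1
  Δ1: clk:1→0
  (1Δ to stable)
t=4 Δ0: clk=0 u=0 v=0 r=1 q=1 p=0 y=0 x=0 n0=0 z=1
  Δ1: clk:0→1
  Δ2: r:1→0
  Δ3: q:1→0
  (3Δ to stable)
t=5 Δ0: clk=1 u=0 v=0 r=0 q=0 p=0 y=0 x=0 n0=0 z=1
  Δ1: clk:1→0
  (1Δ to stable)
t=6 Δ0: clk=0 u=0 v=0 r=0 q=0 p=0 y=0 x=0 n0=0 z=1
  Δ1: clk:0→1
  (1Δ to stable)
t=7 Δ0: clk=1 u=0 v=0 r=0 q=0 p=0 y=0 x=0 n0=0 z=1
  Δ1: clk:1→0
  (1Δ to stable)
t=8 Δ0: clk=0 u=0 v=0 r=0 q=0 p=0 y=0 x=0 n0=0 z=1
  Δ1: clk:0→1
  (1Δ to stable)

4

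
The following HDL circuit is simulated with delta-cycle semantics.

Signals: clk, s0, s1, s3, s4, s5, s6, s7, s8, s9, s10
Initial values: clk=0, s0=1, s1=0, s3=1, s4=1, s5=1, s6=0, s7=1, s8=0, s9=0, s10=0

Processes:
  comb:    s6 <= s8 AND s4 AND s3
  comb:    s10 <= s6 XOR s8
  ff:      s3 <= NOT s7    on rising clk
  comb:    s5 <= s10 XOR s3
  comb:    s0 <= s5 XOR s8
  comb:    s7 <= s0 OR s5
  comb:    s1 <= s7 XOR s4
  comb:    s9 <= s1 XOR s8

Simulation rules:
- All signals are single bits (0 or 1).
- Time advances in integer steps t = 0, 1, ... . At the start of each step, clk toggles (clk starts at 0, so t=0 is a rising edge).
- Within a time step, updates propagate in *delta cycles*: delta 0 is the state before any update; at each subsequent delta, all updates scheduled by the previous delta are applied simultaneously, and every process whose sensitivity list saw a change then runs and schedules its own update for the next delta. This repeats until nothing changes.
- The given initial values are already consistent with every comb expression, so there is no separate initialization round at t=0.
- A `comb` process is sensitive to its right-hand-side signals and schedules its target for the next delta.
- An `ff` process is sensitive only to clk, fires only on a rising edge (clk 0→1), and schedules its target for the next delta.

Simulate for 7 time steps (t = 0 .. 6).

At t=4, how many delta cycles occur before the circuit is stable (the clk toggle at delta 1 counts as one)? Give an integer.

t=0 Δ0: s5=1 s1=0 s10=0 s8=0 s6=0 s7=1 s4=1 s0=1 s3=1 clk=0 s9=0
  Δ1: clk:0→1
  Δ2: s3:1→0
  Δ3: s5:1→0
  Δ4: s0:1→0
  Δ5: s7:1→0
  Δ6: s1:0→1
  Δ7: s9:0→1
  (7Δ to stable)
t=1 Δ0: s5=0 s1=1 s10=0 s8=0 s6=0 s7=0 s4=1 s0=0 s3=0 clk=1 s9=1
  Δ1: clk:1→0
  (1Δ to stable)
t=2 Δ0: s5=0 s1=1 s10=0 s8=0 s6=0 s7=0 s4=1 s0=0 s3=0 clk=0 s9=1
  Δ1: clk:0→1
  Δ2: s3:0→1
  Δ3: s5:0→1
  Δ4: s7:0→1, s0:0→1
  Δ5: s1:1→0
  Δ6: s9:1→0
  (6Δ to stable)
t=3 Δ0: s5=1 s1=0 s10=0 s8=0 s6=0 s7=1 s4=1 s0=1 s3=1 clk=1 s9=0
  Δ1: clk:1→0
  (1Δ to stable)
t=4 Δ0: s5=1 s1=0 s10=0 s8=0 s6=0 s7=1 s4=1 s0=1 s3=1 clk=0 s9=0
  Δ1: clk:0→1
  Δ2: s3:1→0
  Δ3: s5:1→0
  Δ4: s0:1→0
  Δ5: s7:1→0
  Δ6: s1:0→1
  Δ7: s9:0→1
  (7Δ to stable)
t=5 Δ0: s5=0 s1=1 s10=0 s8=0 s6=0 s7=0 s4=1 s0=0 s3=0 clk=1 s9=1
  Δ1: clk:1→0
  (1Δ to stable)
t=6 Δ0: s5=0 s1=1 s10=0 s8=0 s6=0 s7=0 s4=1 s0=0 s3=0 clk=0 s9=1
  Δ1: clk:0→1
  Δ2: s3:0→1
  Δ3: s5:0→1
  Δ4: s7:0→1, s0:0→1
  Δ5: s1:1→0
  Δ6: s9:1→0
  (6Δ to stable)

7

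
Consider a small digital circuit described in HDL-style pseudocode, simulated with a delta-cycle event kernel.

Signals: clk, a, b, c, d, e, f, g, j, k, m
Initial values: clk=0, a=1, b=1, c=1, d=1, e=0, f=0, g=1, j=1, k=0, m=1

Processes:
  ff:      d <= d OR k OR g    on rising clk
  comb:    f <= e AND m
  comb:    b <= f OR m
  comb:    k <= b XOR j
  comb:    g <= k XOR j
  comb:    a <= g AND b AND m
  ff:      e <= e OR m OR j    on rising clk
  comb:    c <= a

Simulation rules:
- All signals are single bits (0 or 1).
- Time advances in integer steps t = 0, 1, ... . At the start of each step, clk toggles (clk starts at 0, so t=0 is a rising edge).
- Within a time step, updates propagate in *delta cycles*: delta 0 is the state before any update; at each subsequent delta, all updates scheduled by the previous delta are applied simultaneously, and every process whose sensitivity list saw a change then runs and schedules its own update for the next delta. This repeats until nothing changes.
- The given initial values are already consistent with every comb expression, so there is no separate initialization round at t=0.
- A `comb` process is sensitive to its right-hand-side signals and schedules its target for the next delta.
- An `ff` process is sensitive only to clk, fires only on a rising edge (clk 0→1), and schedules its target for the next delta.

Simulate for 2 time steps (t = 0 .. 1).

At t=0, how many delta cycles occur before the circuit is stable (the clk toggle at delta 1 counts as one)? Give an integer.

3

t=0 Δ0: f=0 clk=0 e=0 a=1 k=0 c=1 g=1 d=1 j=1 b=1 m=1
  Δ1: clk:0→1
  Δ2: e:0→1
  Δ3: f:0→1
  (3Δ to stable)
t=1 Δ0: f=1 clk=1 e=1 a=1 k=0 c=1 g=1 d=1 j=1 b=1 m=1
  Δ1: clk:1→0
  (1Δ to stable)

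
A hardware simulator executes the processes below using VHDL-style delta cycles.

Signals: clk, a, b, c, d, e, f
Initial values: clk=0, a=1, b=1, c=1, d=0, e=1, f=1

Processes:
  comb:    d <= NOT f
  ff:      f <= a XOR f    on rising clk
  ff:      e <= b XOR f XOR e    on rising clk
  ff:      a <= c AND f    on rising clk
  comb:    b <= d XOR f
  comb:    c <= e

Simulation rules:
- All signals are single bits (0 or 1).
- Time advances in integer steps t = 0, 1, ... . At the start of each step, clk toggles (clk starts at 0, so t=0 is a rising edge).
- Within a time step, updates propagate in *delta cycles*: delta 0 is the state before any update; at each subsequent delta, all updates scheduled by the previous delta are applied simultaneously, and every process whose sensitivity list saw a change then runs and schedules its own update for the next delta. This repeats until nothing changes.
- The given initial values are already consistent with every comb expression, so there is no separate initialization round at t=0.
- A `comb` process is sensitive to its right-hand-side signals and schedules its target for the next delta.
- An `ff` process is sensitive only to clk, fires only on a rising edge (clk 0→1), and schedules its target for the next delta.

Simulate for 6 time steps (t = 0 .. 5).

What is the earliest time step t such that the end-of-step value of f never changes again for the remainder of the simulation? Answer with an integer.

2

[bits: clk,a,f,e,b,d,c]
t=0: Δ0=0111101 Δ1=1111101 Δ2=1101101 Δ3=1101011 Δ4=1101111 | 4Δ
t=1: Δ0=1101111 Δ1=0101111 | 1Δ
t=2: Δ0=0101111 Δ1=1101111 Δ2=1010111 Δ3=1010000 Δ4=1010100 | 4Δ
t=3: Δ0=1010100 Δ1=0010100 | 1Δ
t=4: Δ0=0010100 Δ1=1010100 | 1Δ
t=5: Δ0=1010100 Δ1=0010100 | 1Δ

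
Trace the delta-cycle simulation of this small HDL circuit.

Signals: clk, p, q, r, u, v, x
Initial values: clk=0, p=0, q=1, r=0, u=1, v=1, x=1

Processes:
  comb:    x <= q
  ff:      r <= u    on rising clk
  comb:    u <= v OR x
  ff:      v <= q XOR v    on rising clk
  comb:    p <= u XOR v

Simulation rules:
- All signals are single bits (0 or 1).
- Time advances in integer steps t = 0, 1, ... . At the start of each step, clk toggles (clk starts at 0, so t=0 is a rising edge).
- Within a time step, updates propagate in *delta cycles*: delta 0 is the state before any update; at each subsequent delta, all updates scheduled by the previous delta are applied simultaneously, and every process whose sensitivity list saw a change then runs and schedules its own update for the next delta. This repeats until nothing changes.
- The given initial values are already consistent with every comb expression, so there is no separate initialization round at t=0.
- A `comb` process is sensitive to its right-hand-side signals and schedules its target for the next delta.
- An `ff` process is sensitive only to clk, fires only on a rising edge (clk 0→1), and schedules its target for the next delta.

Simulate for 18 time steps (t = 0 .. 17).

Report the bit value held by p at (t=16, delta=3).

1

[bits: v,clk,u,x,q,r,p]
t=0: Δ0=1011100 Δ1=1111100 Δ2=0111110 Δ3=0111111 | 3Δ
t=1: Δ0=0111111 Δ1=0011111 | 1Δ
t=2: Δ0=0011111 Δ1=0111111 Δ2=1111111 Δ3=1111110 | 3Δ
t=3: Δ0=1111110 Δ1=1011110 | 1Δ
t=4: Δ0=1011110 Δ1=1111110 Δ2=0111110 Δ3=0111111 | 3Δ
t=5: Δ0=0111111 Δ1=0011111 | 1Δ
t=6: Δ0=0011111 Δ1=0111111 Δ2=1111111 Δ3=1111110 | 3Δ
t=7: Δ0=1111110 Δ1=1011110 | 1Δ
t=8: Δ0=1011110 Δ1=1111110 Δ2=0111110 Δ3=0111111 | 3Δ
t=9: Δ0=0111111 Δ1=0011111 | 1Δ
t=10: Δ0=0011111 Δ1=0111111 Δ2=1111111 Δ3=1111110 | 3Δ
t=11: Δ0=1111110 Δ1=1011110 | 1Δ
t=12: Δ0=1011110 Δ1=1111110 Δ2=0111110 Δ3=0111111 | 3Δ
t=13: Δ0=0111111 Δ1=0011111 | 1Δ
t=14: Δ0=0011111 Δ1=0111111 Δ2=1111111 Δ3=1111110 | 3Δ
t=15: Δ0=1111110 Δ1=1011110 | 1Δ
t=16: Δ0=1011110 Δ1=1111110 Δ2=0111110 Δ3=0111111 | 3Δ
t=17: Δ0=0111111 Δ1=0011111 | 1Δ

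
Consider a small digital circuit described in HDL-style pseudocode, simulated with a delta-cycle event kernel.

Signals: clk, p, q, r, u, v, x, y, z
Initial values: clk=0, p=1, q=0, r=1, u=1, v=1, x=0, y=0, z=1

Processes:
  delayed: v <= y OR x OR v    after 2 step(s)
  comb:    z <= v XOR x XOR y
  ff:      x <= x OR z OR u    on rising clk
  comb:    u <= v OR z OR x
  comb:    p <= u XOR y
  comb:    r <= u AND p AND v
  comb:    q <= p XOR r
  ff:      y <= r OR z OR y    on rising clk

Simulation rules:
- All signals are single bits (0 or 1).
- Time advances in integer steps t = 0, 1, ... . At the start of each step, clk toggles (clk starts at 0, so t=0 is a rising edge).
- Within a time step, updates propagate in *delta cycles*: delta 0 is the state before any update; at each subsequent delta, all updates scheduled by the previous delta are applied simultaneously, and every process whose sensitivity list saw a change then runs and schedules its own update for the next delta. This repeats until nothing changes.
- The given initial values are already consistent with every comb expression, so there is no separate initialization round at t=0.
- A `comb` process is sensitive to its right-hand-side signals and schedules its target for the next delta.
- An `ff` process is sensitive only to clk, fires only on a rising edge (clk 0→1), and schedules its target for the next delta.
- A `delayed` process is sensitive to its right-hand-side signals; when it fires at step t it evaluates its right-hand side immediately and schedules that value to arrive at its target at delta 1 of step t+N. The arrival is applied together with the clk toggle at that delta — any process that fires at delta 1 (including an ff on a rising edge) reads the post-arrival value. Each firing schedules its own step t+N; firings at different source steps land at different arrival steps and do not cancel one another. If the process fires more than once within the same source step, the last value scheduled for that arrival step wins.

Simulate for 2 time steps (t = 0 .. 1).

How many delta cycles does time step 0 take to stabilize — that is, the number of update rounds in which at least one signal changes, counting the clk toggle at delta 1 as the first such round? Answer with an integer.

[bits: x,v,r,z,y,u,q,clk,p]
t=0: Δ0=011101001 Δ1=011101011 Δ2=111111011 Δ3=111111010 Δ4=110111110 Δ5=110111010 | 5Δ
t=1: Δ0=110111010 Δ1=110111000 | 1Δ

5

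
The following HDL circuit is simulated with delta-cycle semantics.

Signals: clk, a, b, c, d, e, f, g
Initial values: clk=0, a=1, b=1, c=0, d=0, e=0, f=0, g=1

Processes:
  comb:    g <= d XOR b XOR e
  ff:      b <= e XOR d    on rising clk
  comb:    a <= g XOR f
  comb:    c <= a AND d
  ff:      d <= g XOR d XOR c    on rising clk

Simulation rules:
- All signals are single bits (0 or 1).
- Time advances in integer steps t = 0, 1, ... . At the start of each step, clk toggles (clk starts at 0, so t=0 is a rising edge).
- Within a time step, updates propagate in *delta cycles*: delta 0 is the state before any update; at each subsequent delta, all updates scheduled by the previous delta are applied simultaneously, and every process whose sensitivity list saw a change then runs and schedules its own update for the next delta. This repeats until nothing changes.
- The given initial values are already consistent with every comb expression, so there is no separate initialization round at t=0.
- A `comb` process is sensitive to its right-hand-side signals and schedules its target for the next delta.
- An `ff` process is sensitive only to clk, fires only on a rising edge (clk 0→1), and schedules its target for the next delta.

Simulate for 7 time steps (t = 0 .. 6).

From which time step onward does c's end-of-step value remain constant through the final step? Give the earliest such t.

[bits: c,a,f,g,e,b,clk,d]
t=0: Δ0=01010100 Δ1=01010110 Δ2=01010011 Δ3=11010011 | 3Δ
t=1: Δ0=11010011 Δ1=11010001 | 1Δ
t=2: Δ0=11010001 Δ1=11010011 Δ2=11010111 Δ3=11000111 Δ4=10000111 Δ5=00000111 | 5Δ
t=3: Δ0=00000111 Δ1=00000101 | 1Δ
t=4: Δ0=00000101 Δ1=00000111 | 1Δ
t=5: Δ0=00000111 Δ1=00000101 | 1Δ
t=6: Δ0=00000101 Δ1=00000111 | 1Δ

2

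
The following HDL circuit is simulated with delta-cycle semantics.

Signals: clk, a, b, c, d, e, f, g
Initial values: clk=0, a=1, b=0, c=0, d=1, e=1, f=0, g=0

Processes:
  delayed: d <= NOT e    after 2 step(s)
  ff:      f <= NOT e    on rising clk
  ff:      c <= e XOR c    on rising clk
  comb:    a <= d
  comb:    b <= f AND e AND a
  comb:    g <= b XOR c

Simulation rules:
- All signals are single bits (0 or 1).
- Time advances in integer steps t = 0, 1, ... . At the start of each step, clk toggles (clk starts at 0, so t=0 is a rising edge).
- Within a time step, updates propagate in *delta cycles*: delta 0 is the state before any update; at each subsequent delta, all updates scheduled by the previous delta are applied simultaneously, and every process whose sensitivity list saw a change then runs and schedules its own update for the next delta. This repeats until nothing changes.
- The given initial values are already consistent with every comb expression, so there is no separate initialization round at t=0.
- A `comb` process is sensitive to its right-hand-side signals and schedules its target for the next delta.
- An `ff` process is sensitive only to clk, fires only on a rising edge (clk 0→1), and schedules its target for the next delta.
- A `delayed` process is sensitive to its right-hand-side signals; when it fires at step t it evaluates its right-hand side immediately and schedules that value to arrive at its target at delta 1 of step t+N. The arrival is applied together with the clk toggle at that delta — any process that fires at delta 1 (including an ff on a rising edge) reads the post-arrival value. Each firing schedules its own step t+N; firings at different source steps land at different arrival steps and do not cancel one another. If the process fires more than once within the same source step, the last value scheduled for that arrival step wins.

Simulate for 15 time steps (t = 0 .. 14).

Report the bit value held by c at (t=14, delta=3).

0

t=0 Δ0: a=1 c=0 d=1 f=0 g=0 e=1 b=0 clk=0
  Δ1: clk:0→1
  Δ2: c:0→1
  Δ3: g:0→1
  (3Δ to stable)
t=1 Δ0: a=1 c=1 d=1 f=0 g=1 e=1 b=0 clk=1
  Δ1: clk:1→0
  (1Δ to stable)
t=2 Δ0: a=1 c=1 d=1 f=0 g=1 e=1 b=0 clk=0
  Δ1: clk:0→1
  Δ2: c:1→0
  Δ3: g:1→0
  (3Δ to stable)
t=3 Δ0: a=1 c=0 d=1 f=0 g=0 e=1 b=0 clk=1
  Δ1: clk:1→0
  (1Δ to stable)
t=4 Δ0: a=1 c=0 d=1 f=0 g=0 e=1 b=0 clk=0
  Δ1: clk:0→1
  Δ2: c:0→1
  Δ3: g:0→1
  (3Δ to stable)
t=5 Δ0: a=1 c=1 d=1 f=0 g=1 e=1 b=0 clk=1
  Δ1: clk:1→0
  (1Δ to stable)
t=6 Δ0: a=1 c=1 d=1 f=0 g=1 e=1 b=0 clk=0
  Δ1: clk:0→1
  Δ2: c:1→0
  Δ3: g:1→0
  (3Δ to stable)
t=7 Δ0: a=1 c=0 d=1 f=0 g=0 e=1 b=0 clk=1
  Δ1: clk:1→0
  (1Δ to stable)
t=8 Δ0: a=1 c=0 d=1 f=0 g=0 e=1 b=0 clk=0
  Δ1: clk:0→1
  Δ2: c:0→1
  Δ3: g:0→1
  (3Δ to stable)
t=9 Δ0: a=1 c=1 d=1 f=0 g=1 e=1 b=0 clk=1
  Δ1: clk:1→0
  (1Δ to stable)
t=10 Δ0: a=1 c=1 d=1 f=0 g=1 e=1 b=0 clk=0
  Δ1: clk:0→1
  Δ2: c:1→0
  Δ3: g:1→0
  (3Δ to stable)
t=11 Δ0: a=1 c=0 d=1 f=0 g=0 e=1 b=0 clk=1
  Δ1: clk:1→0
  (1Δ to stable)
t=12 Δ0: a=1 c=0 d=1 f=0 g=0 e=1 b=0 clk=0
  Δ1: clk:0→1
  Δ2: c:0→1
  Δ3: g:0→1
  (3Δ to stable)
t=13 Δ0: a=1 c=1 d=1 f=0 g=1 e=1 b=0 clk=1
  Δ1: clk:1→0
  (1Δ to stable)
t=14 Δ0: a=1 c=1 d=1 f=0 g=1 e=1 b=0 clk=0
  Δ1: clk:0→1
  Δ2: c:1→0
  Δ3: g:1→0
  (3Δ to stable)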